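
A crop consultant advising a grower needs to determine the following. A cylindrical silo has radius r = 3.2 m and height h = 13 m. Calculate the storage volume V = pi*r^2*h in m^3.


V = pi * r^2 * h
  = pi * 3.2^2 * 13
  = pi * 10.24 * 13
  = 418.21 m^3


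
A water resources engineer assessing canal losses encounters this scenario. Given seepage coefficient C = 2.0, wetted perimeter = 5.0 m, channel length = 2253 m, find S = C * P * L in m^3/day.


S = C * P * L
  = 2.0 * 5.0 * 2253
  = 22530 m^3/day


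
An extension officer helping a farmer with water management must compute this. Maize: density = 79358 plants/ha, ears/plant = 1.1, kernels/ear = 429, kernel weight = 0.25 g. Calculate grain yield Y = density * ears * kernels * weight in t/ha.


Y = density * ears * kernels * kw
  = 79358 * 1.1 * 429 * 0.25 g/ha
  = 9362260.05 g/ha
  = 9362.26 kg/ha = 9.36 t/ha


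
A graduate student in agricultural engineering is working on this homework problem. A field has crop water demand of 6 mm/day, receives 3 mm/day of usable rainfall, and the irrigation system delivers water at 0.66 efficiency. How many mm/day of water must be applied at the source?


IWR = (ETc - Pe) / Ea
    = (6 - 3) / 0.66
    = 3 / 0.66
    = 4.55 mm/day


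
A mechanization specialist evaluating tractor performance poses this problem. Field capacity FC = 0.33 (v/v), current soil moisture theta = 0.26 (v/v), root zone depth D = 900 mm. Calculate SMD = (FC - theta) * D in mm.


SMD = (FC - theta) * D
    = (0.33 - 0.26) * 900
    = 0.070 * 900
    = 63 mm


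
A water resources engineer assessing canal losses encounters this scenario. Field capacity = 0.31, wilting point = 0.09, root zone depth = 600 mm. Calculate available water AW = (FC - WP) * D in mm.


AW = (FC - WP) * D
   = (0.31 - 0.09) * 600
   = 0.22 * 600
   = 132 mm


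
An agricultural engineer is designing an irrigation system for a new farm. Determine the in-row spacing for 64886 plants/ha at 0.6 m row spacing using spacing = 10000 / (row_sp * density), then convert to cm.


spacing = 10000 / (row_sp * density)
        = 10000 / (0.6 * 64886)
        = 10000 / 38931.60
        = 0.25686 m = 25.69 cm


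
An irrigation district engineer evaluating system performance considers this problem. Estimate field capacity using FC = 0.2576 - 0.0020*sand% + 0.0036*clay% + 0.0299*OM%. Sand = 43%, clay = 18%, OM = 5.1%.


FC = 0.2576 - 0.0020*43 + 0.0036*18 + 0.0299*5.1
   = 0.2576 - 0.0860 + 0.0648 + 0.1525
   = 0.3889


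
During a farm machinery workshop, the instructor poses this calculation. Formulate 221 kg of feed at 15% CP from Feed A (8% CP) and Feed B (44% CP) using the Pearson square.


parts_A = CP_b - target = 44 - 15 = 29
parts_B = target - CP_a = 15 - 8 = 7
total_parts = 29 + 7 = 36
Feed A = 221 * 29 / 36 = 178.03 kg
Feed B = 221 * 7 / 36 = 42.97 kg

178.03 kg


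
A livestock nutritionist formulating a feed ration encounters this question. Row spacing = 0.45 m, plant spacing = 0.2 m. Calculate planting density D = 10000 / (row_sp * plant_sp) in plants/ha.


D = 10000 / (row_sp * plant_sp)
  = 10000 / (0.45 * 0.2)
  = 10000 / 0.0900
  = 111111.11 plants/ha


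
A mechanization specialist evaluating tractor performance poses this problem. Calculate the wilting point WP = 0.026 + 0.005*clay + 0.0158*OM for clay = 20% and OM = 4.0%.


WP = 0.026 + 0.005*20 + 0.0158*4.0
   = 0.026 + 0.1000 + 0.0632
   = 0.1892


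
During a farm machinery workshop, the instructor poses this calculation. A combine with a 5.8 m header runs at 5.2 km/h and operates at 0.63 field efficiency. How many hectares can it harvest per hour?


C = w * v * eta_f / 10
  = 5.8 * 5.2 * 0.63 / 10
  = 19.00 / 10
  = 1.90 ha/h


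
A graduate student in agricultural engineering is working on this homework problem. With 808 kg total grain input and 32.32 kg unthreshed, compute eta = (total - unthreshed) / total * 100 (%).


eta = (total - unthreshed) / total * 100
    = (808 - 32.32) / 808 * 100
    = 775.68 / 808 * 100
    = 96%


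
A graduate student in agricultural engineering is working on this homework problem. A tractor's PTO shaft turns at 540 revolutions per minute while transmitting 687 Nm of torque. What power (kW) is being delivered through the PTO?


P = 2*pi*n*T / 60000
  = 2*pi * 540 * 687 / 60000
  = 2330936.09 / 60000
  = 38.85 kW


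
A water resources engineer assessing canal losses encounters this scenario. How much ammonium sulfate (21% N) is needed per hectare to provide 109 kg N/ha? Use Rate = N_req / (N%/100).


Rate = N_required / (N_content / 100)
     = 109 / (21 / 100)
     = 109 / 0.21
     = 519.05 kg/ha


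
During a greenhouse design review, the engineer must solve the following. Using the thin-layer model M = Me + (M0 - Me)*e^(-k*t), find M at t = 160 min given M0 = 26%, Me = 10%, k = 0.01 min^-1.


M = Me + (M0 - Me) * e^(-k*t)
  = 10 + (26 - 10) * e^(-0.01*160)
  = 10 + 16 * e^(-1.600)
  = 10 + 16 * 0.20190
  = 10 + 3.2303
  = 13.23%


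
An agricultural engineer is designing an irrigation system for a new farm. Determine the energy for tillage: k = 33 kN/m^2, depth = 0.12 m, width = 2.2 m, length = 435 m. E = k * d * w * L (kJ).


E = k * d * w * L
  = 33 * 0.12 * 2.2 * 435
  = 3789.72 kJ


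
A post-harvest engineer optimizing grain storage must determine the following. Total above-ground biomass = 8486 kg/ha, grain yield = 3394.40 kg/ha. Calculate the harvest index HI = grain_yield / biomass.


HI = grain_yield / biomass
   = 3394.40 / 8486
   = 0.40


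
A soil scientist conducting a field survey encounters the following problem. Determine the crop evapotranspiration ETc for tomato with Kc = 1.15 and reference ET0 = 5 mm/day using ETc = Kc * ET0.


ETc = Kc * ET0
    = 1.15 * 5
    = 5.75 mm/day


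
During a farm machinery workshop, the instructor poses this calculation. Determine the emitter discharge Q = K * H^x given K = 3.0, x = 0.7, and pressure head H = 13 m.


Q = K * H^x
  = 3.0 * 13^0.7
  = 3.0 * 6.0223
  = 18.07 L/h


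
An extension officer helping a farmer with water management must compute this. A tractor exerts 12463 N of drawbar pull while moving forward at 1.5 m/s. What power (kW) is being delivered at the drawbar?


P = F * v / 1000
  = 12463 * 1.5 / 1000
  = 18694.50 / 1000
  = 18.69 kW


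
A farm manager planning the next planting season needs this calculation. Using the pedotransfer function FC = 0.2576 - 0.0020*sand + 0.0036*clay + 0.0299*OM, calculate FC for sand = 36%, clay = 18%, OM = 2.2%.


FC = 0.2576 - 0.0020*36 + 0.0036*18 + 0.0299*2.2
   = 0.2576 - 0.0720 + 0.0648 + 0.0658
   = 0.3162


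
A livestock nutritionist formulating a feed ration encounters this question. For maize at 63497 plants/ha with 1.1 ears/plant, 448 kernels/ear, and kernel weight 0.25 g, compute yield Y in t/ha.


Y = density * ears * kernels * kw
  = 63497 * 1.1 * 448 * 0.25 g/ha
  = 7822830.40 g/ha
  = 7822.83 kg/ha = 7.82 t/ha


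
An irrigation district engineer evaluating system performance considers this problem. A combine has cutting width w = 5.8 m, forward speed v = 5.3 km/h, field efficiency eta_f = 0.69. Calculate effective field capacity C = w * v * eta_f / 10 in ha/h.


C = w * v * eta_f / 10
  = 5.8 * 5.3 * 0.69 / 10
  = 21.21 / 10
  = 2.12 ha/h


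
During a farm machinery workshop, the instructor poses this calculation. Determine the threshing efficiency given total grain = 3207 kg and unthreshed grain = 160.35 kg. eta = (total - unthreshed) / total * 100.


eta = (total - unthreshed) / total * 100
    = (3207 - 160.35) / 3207 * 100
    = 3046.65 / 3207 * 100
    = 95%


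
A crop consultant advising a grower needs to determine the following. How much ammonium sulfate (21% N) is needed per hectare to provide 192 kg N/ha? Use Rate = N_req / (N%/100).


Rate = N_required / (N_content / 100)
     = 192 / (21 / 100)
     = 192 / 0.21
     = 914.29 kg/ha


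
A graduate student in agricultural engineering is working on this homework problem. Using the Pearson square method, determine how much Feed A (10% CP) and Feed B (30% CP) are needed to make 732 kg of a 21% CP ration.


parts_A = CP_b - target = 30 - 21 = 9
parts_B = target - CP_a = 21 - 10 = 11
total_parts = 9 + 11 = 20
Feed A = 732 * 9 / 20 = 329.40 kg
Feed B = 732 * 11 / 20 = 402.60 kg

329.40 kg


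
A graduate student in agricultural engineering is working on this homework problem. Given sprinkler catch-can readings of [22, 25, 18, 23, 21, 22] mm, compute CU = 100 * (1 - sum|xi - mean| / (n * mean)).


xbar = 131 / 6 = 21.833
sum|xi - xbar| = 9.333
CU = 100 * (1 - 9.333 / (6 * 21.833))
   = 100 * (1 - 0.0712)
   = 92.88%


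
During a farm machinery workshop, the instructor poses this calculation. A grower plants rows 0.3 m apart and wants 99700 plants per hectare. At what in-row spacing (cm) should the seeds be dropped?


spacing = 10000 / (row_sp * density)
        = 10000 / (0.3 * 99700)
        = 10000 / 29910
        = 0.33434 m = 33.43 cm


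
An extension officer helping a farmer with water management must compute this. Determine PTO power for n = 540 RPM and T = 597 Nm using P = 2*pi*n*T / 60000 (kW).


P = 2*pi*n*T / 60000
  = 2*pi * 540 * 597 / 60000
  = 2025573.28 / 60000
  = 33.76 kW


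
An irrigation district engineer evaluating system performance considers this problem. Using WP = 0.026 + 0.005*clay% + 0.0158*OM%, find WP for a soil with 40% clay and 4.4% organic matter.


WP = 0.026 + 0.005*40 + 0.0158*4.4
   = 0.026 + 0.2000 + 0.0695
   = 0.2955


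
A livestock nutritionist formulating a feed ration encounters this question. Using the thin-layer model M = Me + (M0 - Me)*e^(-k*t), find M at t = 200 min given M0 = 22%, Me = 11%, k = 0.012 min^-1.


M = Me + (M0 - Me) * e^(-k*t)
  = 11 + (22 - 11) * e^(-0.012*200)
  = 11 + 11 * e^(-2.400)
  = 11 + 11 * 0.09072
  = 11 + 0.9979
  = 12.00%


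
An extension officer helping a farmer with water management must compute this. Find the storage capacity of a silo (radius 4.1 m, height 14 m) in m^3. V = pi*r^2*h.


V = pi * r^2 * h
  = pi * 4.1^2 * 14
  = pi * 16.81 * 14
  = 739.34 m^3


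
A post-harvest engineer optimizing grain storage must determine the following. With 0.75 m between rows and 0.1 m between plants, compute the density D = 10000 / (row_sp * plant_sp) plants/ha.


D = 10000 / (row_sp * plant_sp)
  = 10000 / (0.75 * 0.1)
  = 10000 / 0.0750
  = 133333.33 plants/ha


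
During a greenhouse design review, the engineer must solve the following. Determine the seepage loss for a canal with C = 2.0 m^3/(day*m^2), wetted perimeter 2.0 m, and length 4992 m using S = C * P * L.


S = C * P * L
  = 2.0 * 2.0 * 4992
  = 19968 m^3/day


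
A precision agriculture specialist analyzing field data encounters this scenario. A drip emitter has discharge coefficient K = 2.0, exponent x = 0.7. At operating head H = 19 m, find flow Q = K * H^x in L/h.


Q = K * H^x
  = 2.0 * 19^0.7
  = 2.0 * 7.8547
  = 15.71 L/h


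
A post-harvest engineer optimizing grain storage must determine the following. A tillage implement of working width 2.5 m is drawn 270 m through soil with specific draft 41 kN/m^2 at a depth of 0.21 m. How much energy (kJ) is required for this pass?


E = k * d * w * L
  = 41 * 0.21 * 2.5 * 270
  = 5811.75 kJ


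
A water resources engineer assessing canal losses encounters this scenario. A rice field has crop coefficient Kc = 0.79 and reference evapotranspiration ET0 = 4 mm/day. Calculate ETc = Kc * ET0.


ETc = Kc * ET0
    = 0.79 * 4
    = 3.16 mm/day


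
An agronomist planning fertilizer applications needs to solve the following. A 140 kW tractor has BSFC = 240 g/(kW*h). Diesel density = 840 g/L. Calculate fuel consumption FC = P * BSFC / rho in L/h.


FC = P * BSFC / rho_fuel
   = 140 * 240 / 840
   = 33600 / 840
   = 40 L/h


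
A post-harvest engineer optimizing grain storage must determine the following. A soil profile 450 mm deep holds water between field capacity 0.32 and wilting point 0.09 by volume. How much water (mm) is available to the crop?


AW = (FC - WP) * D
   = (0.32 - 0.09) * 450
   = 0.23 * 450
   = 103.50 mm


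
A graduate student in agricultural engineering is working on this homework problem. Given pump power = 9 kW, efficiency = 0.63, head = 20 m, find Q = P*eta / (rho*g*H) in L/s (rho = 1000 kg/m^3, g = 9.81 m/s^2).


Q = (P * 1000 * eta) / (rho * g * H)
  = (9 * 1000 * 0.63) / (1000 * 9.81 * 20)
  = 5670 / 196200
  = 0.02890 m^3/s = 28.90 L/s


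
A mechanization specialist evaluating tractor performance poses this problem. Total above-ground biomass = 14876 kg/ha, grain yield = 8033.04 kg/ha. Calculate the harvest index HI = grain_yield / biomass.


HI = grain_yield / biomass
   = 8033.04 / 14876
   = 0.54


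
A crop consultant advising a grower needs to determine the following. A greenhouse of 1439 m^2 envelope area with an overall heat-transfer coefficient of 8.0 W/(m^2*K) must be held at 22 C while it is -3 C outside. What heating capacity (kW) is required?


dT = 22 - (-3) = 25 K
Q = U * A * dT
  = 8.0 * 1439 * 25
  = 287800 W = 287.80 kW


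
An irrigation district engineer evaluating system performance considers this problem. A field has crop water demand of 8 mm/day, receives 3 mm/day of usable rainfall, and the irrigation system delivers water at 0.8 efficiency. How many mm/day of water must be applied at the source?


IWR = (ETc - Pe) / Ea
    = (8 - 3) / 0.8
    = 5 / 0.8
    = 6.25 mm/day


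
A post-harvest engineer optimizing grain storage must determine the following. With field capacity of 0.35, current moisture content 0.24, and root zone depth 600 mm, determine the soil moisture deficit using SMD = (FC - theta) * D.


SMD = (FC - theta) * D
    = (0.35 - 0.24) * 600
    = 0.110 * 600
    = 66 mm


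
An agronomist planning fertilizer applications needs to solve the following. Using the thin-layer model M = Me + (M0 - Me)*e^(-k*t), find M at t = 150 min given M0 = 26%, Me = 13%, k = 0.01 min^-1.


M = Me + (M0 - Me) * e^(-k*t)
  = 13 + (26 - 13) * e^(-0.01*150)
  = 13 + 13 * e^(-1.500)
  = 13 + 13 * 0.22313
  = 13 + 2.9007
  = 15.90%


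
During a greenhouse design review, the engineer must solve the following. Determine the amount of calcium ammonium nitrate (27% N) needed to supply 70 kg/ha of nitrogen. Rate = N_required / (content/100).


Rate = N_required / (N_content / 100)
     = 70 / (27 / 100)
     = 70 / 0.27
     = 259.26 kg/ha


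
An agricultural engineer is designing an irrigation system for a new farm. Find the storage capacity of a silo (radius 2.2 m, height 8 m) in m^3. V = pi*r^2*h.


V = pi * r^2 * h
  = pi * 2.2^2 * 8
  = pi * 4.84 * 8
  = 121.64 m^3


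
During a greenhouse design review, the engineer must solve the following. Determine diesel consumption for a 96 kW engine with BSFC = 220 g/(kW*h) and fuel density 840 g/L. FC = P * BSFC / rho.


FC = P * BSFC / rho_fuel
   = 96 * 220 / 840
   = 21120 / 840
   = 25.14 L/h


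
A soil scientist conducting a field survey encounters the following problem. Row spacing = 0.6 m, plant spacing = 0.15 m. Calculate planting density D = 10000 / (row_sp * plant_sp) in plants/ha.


D = 10000 / (row_sp * plant_sp)
  = 10000 / (0.6 * 0.15)
  = 10000 / 0.0900
  = 111111.11 plants/ha


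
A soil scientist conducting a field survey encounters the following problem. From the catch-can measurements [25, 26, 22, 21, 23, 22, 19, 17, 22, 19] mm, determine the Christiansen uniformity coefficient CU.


xbar = 216 / 10 = 21.600
sum|xi - xbar| = 20.800
CU = 100 * (1 - 20.800 / (10 * 21.600))
   = 100 * (1 - 0.0963)
   = 90.37%


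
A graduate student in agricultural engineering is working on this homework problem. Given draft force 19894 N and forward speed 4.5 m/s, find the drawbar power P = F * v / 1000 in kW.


P = F * v / 1000
  = 19894 * 4.5 / 1000
  = 89523 / 1000
  = 89.52 kW


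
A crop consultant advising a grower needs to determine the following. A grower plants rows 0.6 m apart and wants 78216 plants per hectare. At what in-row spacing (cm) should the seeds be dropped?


spacing = 10000 / (row_sp * density)
        = 10000 / (0.6 * 78216)
        = 10000 / 46929.60
        = 0.21309 m = 21.31 cm


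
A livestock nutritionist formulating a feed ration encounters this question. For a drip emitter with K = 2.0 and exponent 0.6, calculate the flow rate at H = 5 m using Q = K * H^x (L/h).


Q = K * H^x
  = 2.0 * 5^0.6
  = 2.0 * 2.6265
  = 5.25 L/h


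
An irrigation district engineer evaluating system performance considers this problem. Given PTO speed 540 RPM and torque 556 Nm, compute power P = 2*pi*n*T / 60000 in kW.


P = 2*pi*n*T / 60000
  = 2*pi * 540 * 556 / 60000
  = 1886463.56 / 60000
  = 31.44 kW


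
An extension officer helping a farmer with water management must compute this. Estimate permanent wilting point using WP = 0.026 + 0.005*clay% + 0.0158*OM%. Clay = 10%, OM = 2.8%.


WP = 0.026 + 0.005*10 + 0.0158*2.8
   = 0.026 + 0.0500 + 0.0442
   = 0.1202


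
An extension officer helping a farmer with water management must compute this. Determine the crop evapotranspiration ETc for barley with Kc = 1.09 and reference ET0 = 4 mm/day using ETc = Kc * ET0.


ETc = Kc * ET0
    = 1.09 * 4
    = 4.36 mm/day


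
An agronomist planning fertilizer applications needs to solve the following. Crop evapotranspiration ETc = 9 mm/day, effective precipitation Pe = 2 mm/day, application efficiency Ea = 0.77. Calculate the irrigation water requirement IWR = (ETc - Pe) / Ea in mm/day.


IWR = (ETc - Pe) / Ea
    = (9 - 2) / 0.77
    = 7 / 0.77
    = 9.09 mm/day


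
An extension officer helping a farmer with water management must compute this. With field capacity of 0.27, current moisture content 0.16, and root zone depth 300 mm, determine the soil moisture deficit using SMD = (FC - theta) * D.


SMD = (FC - theta) * D
    = (0.27 - 0.16) * 300
    = 0.110 * 300
    = 33 mm


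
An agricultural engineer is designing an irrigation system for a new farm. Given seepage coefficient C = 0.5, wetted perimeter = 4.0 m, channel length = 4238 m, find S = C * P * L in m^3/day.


S = C * P * L
  = 0.5 * 4.0 * 4238
  = 8476 m^3/day


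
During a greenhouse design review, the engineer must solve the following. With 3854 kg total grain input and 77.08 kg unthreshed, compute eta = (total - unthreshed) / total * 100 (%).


eta = (total - unthreshed) / total * 100
    = (3854 - 77.08) / 3854 * 100
    = 3776.92 / 3854 * 100
    = 98%


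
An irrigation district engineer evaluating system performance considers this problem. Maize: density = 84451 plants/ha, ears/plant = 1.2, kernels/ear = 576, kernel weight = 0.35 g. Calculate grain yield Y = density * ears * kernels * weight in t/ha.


Y = density * ears * kernels * kw
  = 84451 * 1.2 * 576 * 0.35 g/ha
  = 20430385.92 g/ha
  = 20430.39 kg/ha = 20.43 t/ha


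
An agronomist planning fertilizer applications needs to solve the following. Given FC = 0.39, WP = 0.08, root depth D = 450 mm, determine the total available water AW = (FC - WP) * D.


AW = (FC - WP) * D
   = (0.39 - 0.08) * 450
   = 0.31 * 450
   = 139.50 mm


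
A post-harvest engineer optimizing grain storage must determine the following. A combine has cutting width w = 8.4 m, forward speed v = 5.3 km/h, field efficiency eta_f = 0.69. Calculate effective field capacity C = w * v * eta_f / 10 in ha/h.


C = w * v * eta_f / 10
  = 8.4 * 5.3 * 0.69 / 10
  = 30.72 / 10
  = 3.07 ha/h


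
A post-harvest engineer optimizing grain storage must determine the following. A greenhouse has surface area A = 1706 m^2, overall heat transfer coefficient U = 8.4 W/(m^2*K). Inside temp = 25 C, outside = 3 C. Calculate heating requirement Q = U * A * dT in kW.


dT = 25 - (3) = 22 K
Q = U * A * dT
  = 8.4 * 1706 * 22
  = 315268.80 W = 315.27 kW


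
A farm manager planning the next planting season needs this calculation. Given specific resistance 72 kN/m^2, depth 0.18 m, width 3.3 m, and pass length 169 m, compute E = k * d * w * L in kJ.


E = k * d * w * L
  = 72 * 0.18 * 3.3 * 169
  = 7227.79 kJ


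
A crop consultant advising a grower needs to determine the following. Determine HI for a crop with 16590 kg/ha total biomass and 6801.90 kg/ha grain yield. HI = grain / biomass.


HI = grain_yield / biomass
   = 6801.90 / 16590
   = 0.41


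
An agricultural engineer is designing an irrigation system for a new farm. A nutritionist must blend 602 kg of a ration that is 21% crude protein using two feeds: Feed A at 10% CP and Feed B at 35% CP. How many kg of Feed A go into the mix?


parts_A = CP_b - target = 35 - 21 = 14
parts_B = target - CP_a = 21 - 10 = 11
total_parts = 14 + 11 = 25
Feed A = 602 * 14 / 25 = 337.12 kg
Feed B = 602 * 11 / 25 = 264.88 kg

337.12 kg


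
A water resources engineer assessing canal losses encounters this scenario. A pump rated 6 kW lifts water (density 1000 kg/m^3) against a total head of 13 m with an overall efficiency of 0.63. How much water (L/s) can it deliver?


Q = (P * 1000 * eta) / (rho * g * H)
  = (6 * 1000 * 0.63) / (1000 * 9.81 * 13)
  = 3780 / 127530
  = 0.02964 m^3/s = 29.64 L/s


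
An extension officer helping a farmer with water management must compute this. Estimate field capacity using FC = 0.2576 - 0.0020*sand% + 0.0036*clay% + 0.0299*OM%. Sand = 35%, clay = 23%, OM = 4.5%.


FC = 0.2576 - 0.0020*35 + 0.0036*23 + 0.0299*4.5
   = 0.2576 - 0.0700 + 0.0828 + 0.1346
   = 0.4050


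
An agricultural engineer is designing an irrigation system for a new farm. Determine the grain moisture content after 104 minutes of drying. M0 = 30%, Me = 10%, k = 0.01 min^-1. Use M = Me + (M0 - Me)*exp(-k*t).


M = Me + (M0 - Me) * e^(-k*t)
  = 10 + (30 - 10) * e^(-0.01*104)
  = 10 + 20 * e^(-1.040)
  = 10 + 20 * 0.35345
  = 10 + 7.0691
  = 17.07%


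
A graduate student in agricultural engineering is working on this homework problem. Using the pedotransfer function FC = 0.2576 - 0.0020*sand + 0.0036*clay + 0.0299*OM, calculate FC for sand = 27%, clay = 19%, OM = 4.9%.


FC = 0.2576 - 0.0020*27 + 0.0036*19 + 0.0299*4.9
   = 0.2576 - 0.0540 + 0.0684 + 0.1465
   = 0.4185


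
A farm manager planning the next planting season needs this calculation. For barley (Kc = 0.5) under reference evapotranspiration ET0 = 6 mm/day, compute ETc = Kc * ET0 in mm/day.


ETc = Kc * ET0
    = 0.5 * 6
    = 3 mm/day


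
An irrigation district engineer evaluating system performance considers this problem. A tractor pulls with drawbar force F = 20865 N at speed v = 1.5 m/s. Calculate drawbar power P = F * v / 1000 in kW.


P = F * v / 1000
  = 20865 * 1.5 / 1000
  = 31297.50 / 1000
  = 31.30 kW


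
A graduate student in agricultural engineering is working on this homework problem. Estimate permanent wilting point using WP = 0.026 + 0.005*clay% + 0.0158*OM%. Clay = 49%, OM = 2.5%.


WP = 0.026 + 0.005*49 + 0.0158*2.5
   = 0.026 + 0.2450 + 0.0395
   = 0.3105


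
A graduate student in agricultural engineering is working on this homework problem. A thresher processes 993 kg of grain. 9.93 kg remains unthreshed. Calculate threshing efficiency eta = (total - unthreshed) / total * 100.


eta = (total - unthreshed) / total * 100
    = (993 - 9.93) / 993 * 100
    = 983.07 / 993 * 100
    = 99%


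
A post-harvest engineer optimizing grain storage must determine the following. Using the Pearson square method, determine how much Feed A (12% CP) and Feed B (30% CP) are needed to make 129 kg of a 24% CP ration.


parts_A = CP_b - target = 30 - 24 = 6
parts_B = target - CP_a = 24 - 12 = 12
total_parts = 6 + 12 = 18
Feed A = 129 * 6 / 18 = 43 kg
Feed B = 129 * 12 / 18 = 86 kg

43 kg


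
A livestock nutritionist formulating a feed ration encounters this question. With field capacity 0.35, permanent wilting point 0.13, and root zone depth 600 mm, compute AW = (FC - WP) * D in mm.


AW = (FC - WP) * D
   = (0.35 - 0.13) * 600
   = 0.22 * 600
   = 132 mm


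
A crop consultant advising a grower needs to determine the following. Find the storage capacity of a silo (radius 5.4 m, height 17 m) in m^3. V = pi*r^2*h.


V = pi * r^2 * h
  = pi * 5.4^2 * 17
  = pi * 29.16 * 17
  = 1557.35 m^3


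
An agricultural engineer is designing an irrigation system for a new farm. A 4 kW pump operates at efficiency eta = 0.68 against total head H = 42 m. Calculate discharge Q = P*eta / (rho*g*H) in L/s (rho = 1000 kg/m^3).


Q = (P * 1000 * eta) / (rho * g * H)
  = (4 * 1000 * 0.68) / (1000 * 9.81 * 42)
  = 2720 / 412020
  = 0.00660 m^3/s = 6.60 L/s


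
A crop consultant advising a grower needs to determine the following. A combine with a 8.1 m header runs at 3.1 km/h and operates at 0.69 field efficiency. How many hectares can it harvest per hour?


C = w * v * eta_f / 10
  = 8.1 * 3.1 * 0.69 / 10
  = 17.33 / 10
  = 1.73 ha/h


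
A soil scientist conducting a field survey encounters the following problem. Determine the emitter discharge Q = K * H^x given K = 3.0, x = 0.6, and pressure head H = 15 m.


Q = K * H^x
  = 3.0 * 15^0.6
  = 3.0 * 5.0776
  = 15.23 L/h


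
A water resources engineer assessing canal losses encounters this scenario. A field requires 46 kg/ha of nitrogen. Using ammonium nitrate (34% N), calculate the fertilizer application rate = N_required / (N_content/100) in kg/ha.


Rate = N_required / (N_content / 100)
     = 46 / (34 / 100)
     = 46 / 0.34
     = 135.29 kg/ha


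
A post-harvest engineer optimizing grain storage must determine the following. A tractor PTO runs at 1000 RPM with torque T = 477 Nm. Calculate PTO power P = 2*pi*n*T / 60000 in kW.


P = 2*pi*n*T / 60000
  = 2*pi * 1000 * 477 / 60000
  = 2997079.39 / 60000
  = 49.95 kW


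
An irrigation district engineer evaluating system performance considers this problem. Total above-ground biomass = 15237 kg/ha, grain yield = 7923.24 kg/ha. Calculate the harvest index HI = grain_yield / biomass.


HI = grain_yield / biomass
   = 7923.24 / 15237
   = 0.52


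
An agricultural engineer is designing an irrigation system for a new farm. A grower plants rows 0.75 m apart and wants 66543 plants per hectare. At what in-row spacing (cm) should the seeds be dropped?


spacing = 10000 / (row_sp * density)
        = 10000 / (0.75 * 66543)
        = 10000 / 49907.25
        = 0.20037 m = 20.04 cm


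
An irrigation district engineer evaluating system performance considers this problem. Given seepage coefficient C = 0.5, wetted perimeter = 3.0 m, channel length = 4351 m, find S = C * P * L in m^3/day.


S = C * P * L
  = 0.5 * 3.0 * 4351
  = 6526.50 m^3/day


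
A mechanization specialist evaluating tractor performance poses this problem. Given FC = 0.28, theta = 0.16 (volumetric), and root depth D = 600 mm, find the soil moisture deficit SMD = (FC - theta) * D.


SMD = (FC - theta) * D
    = (0.28 - 0.16) * 600
    = 0.120 * 600
    = 72 mm


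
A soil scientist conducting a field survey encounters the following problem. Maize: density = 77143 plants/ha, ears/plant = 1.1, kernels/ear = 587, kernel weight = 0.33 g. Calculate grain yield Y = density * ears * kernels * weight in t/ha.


Y = density * ears * kernels * kw
  = 77143 * 1.1 * 587 * 0.33 g/ha
  = 16437707.58 g/ha
  = 16437.71 kg/ha = 16.44 t/ha


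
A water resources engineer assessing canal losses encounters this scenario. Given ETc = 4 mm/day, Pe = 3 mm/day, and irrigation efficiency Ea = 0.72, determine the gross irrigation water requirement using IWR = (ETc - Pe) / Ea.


IWR = (ETc - Pe) / Ea
    = (4 - 3) / 0.72
    = 1 / 0.72
    = 1.39 mm/day


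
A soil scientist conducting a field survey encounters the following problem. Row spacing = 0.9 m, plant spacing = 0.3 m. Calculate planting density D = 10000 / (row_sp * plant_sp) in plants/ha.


D = 10000 / (row_sp * plant_sp)
  = 10000 / (0.9 * 0.3)
  = 10000 / 0.2700
  = 37037.04 plants/ha


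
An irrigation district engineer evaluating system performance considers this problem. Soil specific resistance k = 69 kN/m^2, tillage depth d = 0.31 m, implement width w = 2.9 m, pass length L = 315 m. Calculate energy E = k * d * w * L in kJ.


E = k * d * w * L
  = 69 * 0.31 * 2.9 * 315
  = 19539.77 kJ


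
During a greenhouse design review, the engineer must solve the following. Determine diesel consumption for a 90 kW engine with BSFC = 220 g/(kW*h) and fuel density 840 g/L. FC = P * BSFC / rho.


FC = P * BSFC / rho_fuel
   = 90 * 220 / 840
   = 19800 / 840
   = 23.57 L/h


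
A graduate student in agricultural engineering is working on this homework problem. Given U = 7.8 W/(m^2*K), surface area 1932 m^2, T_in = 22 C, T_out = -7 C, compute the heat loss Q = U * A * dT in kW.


dT = 22 - (-7) = 29 K
Q = U * A * dT
  = 7.8 * 1932 * 29
  = 437018.40 W = 437.02 kW


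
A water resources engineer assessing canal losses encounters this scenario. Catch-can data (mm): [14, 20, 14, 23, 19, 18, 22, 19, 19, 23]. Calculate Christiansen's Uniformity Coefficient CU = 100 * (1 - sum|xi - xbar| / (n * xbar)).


xbar = 191 / 10 = 19.100
sum|xi - xbar| = 23.200
CU = 100 * (1 - 23.200 / (10 * 19.100))
   = 100 * (1 - 0.1215)
   = 87.85%


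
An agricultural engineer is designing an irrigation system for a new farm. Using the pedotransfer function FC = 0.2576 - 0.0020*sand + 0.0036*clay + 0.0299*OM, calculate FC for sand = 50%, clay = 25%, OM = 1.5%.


FC = 0.2576 - 0.0020*50 + 0.0036*25 + 0.0299*1.5
   = 0.2576 - 0.1000 + 0.0900 + 0.0449
   = 0.2925


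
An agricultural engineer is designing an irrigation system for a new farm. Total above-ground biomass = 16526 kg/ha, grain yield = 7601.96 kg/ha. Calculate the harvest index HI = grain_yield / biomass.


HI = grain_yield / biomass
   = 7601.96 / 16526
   = 0.46


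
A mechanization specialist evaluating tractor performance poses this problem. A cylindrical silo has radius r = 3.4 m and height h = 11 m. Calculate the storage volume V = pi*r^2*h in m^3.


V = pi * r^2 * h
  = pi * 3.4^2 * 11
  = pi * 11.56 * 11
  = 399.48 m^3


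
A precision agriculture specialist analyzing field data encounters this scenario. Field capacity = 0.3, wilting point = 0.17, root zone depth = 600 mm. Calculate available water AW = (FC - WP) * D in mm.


AW = (FC - WP) * D
   = (0.3 - 0.17) * 600
   = 0.13 * 600
   = 78 mm


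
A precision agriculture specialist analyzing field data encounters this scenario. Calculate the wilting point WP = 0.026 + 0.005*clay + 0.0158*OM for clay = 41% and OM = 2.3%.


WP = 0.026 + 0.005*41 + 0.0158*2.3
   = 0.026 + 0.2050 + 0.0363
   = 0.2673


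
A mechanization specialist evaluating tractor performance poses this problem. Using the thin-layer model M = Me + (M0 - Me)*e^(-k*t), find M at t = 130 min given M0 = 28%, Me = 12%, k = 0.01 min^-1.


M = Me + (M0 - Me) * e^(-k*t)
  = 12 + (28 - 12) * e^(-0.01*130)
  = 12 + 16 * e^(-1.300)
  = 12 + 16 * 0.27253
  = 12 + 4.3605
  = 16.36%


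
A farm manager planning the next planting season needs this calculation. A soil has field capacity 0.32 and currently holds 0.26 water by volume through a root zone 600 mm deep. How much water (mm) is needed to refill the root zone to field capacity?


SMD = (FC - theta) * D
    = (0.32 - 0.26) * 600
    = 0.060 * 600
    = 36 mm


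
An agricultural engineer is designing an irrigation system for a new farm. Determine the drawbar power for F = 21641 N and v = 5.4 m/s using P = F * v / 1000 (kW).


P = F * v / 1000
  = 21641 * 5.4 / 1000
  = 116861.40 / 1000
  = 116.86 kW


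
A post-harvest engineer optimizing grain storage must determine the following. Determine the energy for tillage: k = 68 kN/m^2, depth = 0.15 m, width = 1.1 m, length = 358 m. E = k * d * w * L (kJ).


E = k * d * w * L
  = 68 * 0.15 * 1.1 * 358
  = 4016.76 kJ


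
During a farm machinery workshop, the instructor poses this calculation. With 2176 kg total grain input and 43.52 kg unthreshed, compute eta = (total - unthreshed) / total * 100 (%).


eta = (total - unthreshed) / total * 100
    = (2176 - 43.52) / 2176 * 100
    = 2132.48 / 2176 * 100
    = 98%


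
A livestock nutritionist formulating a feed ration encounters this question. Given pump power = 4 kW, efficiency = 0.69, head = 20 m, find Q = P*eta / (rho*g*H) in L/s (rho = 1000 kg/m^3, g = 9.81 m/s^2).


Q = (P * 1000 * eta) / (rho * g * H)
  = (4 * 1000 * 0.69) / (1000 * 9.81 * 20)
  = 2760 / 196200
  = 0.01407 m^3/s = 14.07 L/s


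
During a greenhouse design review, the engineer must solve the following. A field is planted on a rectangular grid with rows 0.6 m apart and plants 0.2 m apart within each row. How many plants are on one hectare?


D = 10000 / (row_sp * plant_sp)
  = 10000 / (0.6 * 0.2)
  = 10000 / 0.1200
  = 83333.33 plants/ha


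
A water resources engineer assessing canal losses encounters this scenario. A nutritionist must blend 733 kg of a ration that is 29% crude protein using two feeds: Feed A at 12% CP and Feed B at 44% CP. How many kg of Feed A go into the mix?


parts_A = CP_b - target = 44 - 29 = 15
parts_B = target - CP_a = 29 - 12 = 17
total_parts = 15 + 17 = 32
Feed A = 733 * 15 / 32 = 343.59 kg
Feed B = 733 * 17 / 32 = 389.41 kg

343.59 kg


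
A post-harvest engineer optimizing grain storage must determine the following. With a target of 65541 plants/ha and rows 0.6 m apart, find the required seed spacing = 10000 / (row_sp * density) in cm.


spacing = 10000 / (row_sp * density)
        = 10000 / (0.6 * 65541)
        = 10000 / 39324.60
        = 0.25429 m = 25.43 cm


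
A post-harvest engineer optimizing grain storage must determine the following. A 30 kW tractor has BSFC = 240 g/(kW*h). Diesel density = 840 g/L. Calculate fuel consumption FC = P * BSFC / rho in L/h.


FC = P * BSFC / rho_fuel
   = 30 * 240 / 840
   = 7200 / 840
   = 8.57 L/h


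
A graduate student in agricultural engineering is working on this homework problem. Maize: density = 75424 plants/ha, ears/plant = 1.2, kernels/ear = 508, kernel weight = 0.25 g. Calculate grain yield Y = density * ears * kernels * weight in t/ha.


Y = density * ears * kernels * kw
  = 75424 * 1.2 * 508 * 0.25 g/ha
  = 11494617.60 g/ha
  = 11494.62 kg/ha = 11.49 t/ha


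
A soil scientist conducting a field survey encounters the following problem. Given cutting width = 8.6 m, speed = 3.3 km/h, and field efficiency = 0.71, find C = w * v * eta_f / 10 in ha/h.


C = w * v * eta_f / 10
  = 8.6 * 3.3 * 0.71 / 10
  = 20.15 / 10
  = 2.01 ha/h


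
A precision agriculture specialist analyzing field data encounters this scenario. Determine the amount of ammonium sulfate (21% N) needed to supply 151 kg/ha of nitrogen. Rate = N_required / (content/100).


Rate = N_required / (N_content / 100)
     = 151 / (21 / 100)
     = 151 / 0.21
     = 719.05 kg/ha


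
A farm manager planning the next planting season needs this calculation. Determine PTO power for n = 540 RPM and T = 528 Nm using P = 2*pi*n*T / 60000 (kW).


P = 2*pi*n*T / 60000
  = 2*pi * 540 * 528 / 60000
  = 1791461.79 / 60000
  = 29.86 kW


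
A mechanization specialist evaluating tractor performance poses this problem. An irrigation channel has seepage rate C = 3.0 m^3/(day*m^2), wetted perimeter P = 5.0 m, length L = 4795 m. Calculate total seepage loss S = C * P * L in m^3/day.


S = C * P * L
  = 3.0 * 5.0 * 4795
  = 71925 m^3/day


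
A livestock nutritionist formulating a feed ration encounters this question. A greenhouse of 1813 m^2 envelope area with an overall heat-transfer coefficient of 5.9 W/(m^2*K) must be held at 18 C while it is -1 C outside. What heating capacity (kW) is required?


dT = 18 - (-1) = 19 K
Q = U * A * dT
  = 5.9 * 1813 * 19
  = 203237.30 W = 203.24 kW


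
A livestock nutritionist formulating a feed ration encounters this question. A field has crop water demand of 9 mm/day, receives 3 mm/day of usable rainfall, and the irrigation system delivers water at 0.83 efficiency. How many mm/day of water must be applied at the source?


IWR = (ETc - Pe) / Ea
    = (9 - 3) / 0.83
    = 6 / 0.83
    = 7.23 mm/day


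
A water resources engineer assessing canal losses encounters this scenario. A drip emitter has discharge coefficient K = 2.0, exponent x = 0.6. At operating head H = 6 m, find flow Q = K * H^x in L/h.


Q = K * H^x
  = 2.0 * 6^0.6
  = 2.0 * 2.9302
  = 5.86 L/h


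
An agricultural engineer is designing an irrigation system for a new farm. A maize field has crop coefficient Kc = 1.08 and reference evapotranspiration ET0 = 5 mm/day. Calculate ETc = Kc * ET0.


ETc = Kc * ET0
    = 1.08 * 5
    = 5.40 mm/day


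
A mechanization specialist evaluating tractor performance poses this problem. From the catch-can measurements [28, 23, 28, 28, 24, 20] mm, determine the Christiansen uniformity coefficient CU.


xbar = 151 / 6 = 25.167
sum|xi - xbar| = 17
CU = 100 * (1 - 17 / (6 * 25.167))
   = 100 * (1 - 0.1126)
   = 88.74%


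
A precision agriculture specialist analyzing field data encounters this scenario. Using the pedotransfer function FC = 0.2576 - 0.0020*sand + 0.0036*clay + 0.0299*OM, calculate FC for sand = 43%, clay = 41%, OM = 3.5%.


FC = 0.2576 - 0.0020*43 + 0.0036*41 + 0.0299*3.5
   = 0.2576 - 0.0860 + 0.1476 + 0.1047
   = 0.4239


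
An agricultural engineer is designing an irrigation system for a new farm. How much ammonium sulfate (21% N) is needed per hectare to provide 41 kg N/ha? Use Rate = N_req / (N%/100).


Rate = N_required / (N_content / 100)
     = 41 / (21 / 100)
     = 41 / 0.21
     = 195.24 kg/ha


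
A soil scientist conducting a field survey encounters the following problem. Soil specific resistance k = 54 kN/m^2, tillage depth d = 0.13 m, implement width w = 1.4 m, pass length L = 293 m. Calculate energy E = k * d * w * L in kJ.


E = k * d * w * L
  = 54 * 0.13 * 1.4 * 293
  = 2879.60 kJ


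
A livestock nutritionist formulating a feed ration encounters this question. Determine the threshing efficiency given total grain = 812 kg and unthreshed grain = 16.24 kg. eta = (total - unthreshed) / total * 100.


eta = (total - unthreshed) / total * 100
    = (812 - 16.24) / 812 * 100
    = 795.76 / 812 * 100
    = 98%


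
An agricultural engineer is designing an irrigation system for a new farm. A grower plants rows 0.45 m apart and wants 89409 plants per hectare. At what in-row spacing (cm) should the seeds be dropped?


spacing = 10000 / (row_sp * density)
        = 10000 / (0.45 * 89409)
        = 10000 / 40234.05
        = 0.24855 m = 24.85 cm


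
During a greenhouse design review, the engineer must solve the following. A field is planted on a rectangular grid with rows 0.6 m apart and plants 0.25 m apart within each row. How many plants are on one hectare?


D = 10000 / (row_sp * plant_sp)
  = 10000 / (0.6 * 0.25)
  = 10000 / 0.1500
  = 66666.67 plants/ha


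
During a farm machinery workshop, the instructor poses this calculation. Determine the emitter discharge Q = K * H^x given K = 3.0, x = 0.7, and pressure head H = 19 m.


Q = K * H^x
  = 3.0 * 19^0.7
  = 3.0 * 7.8547
  = 23.56 L/h


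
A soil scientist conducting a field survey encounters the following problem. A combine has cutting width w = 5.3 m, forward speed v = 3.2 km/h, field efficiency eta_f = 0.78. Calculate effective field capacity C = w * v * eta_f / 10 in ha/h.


C = w * v * eta_f / 10
  = 5.3 * 3.2 * 0.78 / 10
  = 13.23 / 10
  = 1.32 ha/h


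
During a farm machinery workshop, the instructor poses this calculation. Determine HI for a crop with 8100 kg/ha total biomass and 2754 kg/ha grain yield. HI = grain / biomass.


HI = grain_yield / biomass
   = 2754 / 8100
   = 0.34


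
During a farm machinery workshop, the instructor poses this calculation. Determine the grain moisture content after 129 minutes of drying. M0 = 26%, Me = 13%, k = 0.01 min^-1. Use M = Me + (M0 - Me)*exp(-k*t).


M = Me + (M0 - Me) * e^(-k*t)
  = 13 + (26 - 13) * e^(-0.01*129)
  = 13 + 13 * e^(-1.290)
  = 13 + 13 * 0.27527
  = 13 + 3.5785
  = 16.58%
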